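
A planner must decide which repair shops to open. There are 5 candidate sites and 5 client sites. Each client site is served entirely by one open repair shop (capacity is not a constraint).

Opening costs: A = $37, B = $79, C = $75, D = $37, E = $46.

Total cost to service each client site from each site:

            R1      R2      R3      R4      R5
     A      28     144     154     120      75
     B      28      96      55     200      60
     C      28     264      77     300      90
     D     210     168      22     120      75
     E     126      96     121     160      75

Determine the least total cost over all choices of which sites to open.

Minimum total cost: 442

For any fixed open set, each client site goes to its cheapest open site; total = fixed + service.
{B, D}: R1→B 28, R2→B 96, R3→D 22, R4→D 120, R5→B 60. Service 326; fixed 116; total 442.
{A, D, E}: R1→A 28, R2→E 96, R3→D 22, R4→A 120, R5→A 75. Service 341; fixed 120; total 461.
{A, D}: service 389 + fixed 74 = 463
{A, B, C, D, E}: service 326 + fixed 274 = 600
No other subset beats 442.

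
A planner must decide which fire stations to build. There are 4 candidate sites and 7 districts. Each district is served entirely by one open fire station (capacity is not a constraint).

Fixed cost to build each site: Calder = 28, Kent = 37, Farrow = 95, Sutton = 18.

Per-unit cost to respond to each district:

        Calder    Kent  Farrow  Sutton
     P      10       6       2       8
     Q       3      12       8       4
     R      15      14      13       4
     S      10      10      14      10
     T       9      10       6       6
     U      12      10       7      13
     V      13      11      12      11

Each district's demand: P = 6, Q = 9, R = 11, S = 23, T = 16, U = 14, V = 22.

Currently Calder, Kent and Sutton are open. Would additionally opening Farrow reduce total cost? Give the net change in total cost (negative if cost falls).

Current service cost with {Calder, Kent, Sutton}: 815.
Adding Farrow: each district re-picks its cheapest; new service cost 749, saving 66.
Extra fixed cost: 95. Net change = 95 − 66 = 29.
(Totals: 898 → 927.)

No — net change +29 (cost rises by 29).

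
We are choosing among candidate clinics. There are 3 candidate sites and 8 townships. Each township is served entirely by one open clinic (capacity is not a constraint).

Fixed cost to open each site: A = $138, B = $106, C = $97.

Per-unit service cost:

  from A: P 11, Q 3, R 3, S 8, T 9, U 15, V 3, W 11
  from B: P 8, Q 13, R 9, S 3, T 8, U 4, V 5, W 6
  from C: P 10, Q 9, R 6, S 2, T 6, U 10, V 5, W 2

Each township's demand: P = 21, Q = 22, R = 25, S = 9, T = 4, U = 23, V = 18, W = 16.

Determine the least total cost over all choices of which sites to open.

For any fixed open set, each township goes to its cheapest open site; total = fixed + service.
{A, B}: P→B 8·21=168, Q→A 3·22=66, R→A 3·25=75, S→B 3·9=27, T→B 8·4=32, U→B 4·23=92, V→A 3·18=54, W→B 6·16=96. Service 610; fixed 244; total 854.
{A, B, C}: service 529 + fixed 341 = 870
{A, C}: P→C 10·21=210, Q→A 3·22=66, R→A 3·25=75, S→C 2·9=18, T→C 6·4=24, U→C 10·23=230, V→A 3·18=54, W→C 2·16=32. Service 709; fixed 235; total 944.
{C}: service 952 + fixed 97 = 1049
No other subset beats 854.

Minimum total cost: 854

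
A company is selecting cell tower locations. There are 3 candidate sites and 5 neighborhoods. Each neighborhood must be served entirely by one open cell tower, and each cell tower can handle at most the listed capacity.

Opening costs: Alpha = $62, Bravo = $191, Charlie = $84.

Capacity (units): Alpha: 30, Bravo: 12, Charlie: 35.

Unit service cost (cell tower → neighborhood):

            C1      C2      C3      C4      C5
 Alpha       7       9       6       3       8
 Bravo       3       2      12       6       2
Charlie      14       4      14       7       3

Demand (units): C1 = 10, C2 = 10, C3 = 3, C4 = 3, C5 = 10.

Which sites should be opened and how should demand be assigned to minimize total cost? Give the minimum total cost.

Open {Alpha, Charlie}: C1→Alpha 7·10=70, C2→Charlie 4·10=40, C3→Alpha 6·3=18, C4→Alpha 3·3=9, C5→Charlie 3·10=30.
Loads: Alpha carries 16/30, Charlie carries 20/35. Service 167; fixed 146; total 313.
Next best feasible plan costs 325.

Minimum total cost: 313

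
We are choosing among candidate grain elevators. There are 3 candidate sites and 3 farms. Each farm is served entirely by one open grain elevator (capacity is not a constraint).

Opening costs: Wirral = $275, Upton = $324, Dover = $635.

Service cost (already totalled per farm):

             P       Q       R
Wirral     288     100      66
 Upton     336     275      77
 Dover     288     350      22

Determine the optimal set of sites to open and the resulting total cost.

For any fixed open set, each farm goes to its cheapest open site; total = fixed + service.
{Wirral}: P→Wirral 288, Q→Wirral 100, R→Wirral 66. Service 454; fixed 275; total 729.
{Upton}: P→Upton 336, Q→Upton 275, R→Upton 77. Service 688; fixed 324; total 1012.
{Wirral, Upton}: service 454 + fixed 599 = 1053
{Wirral, Upton, Dover}: P→Wirral 288, Q→Wirral 100, R→Dover 22. Service 410; fixed 1234; total 1644.
No other subset beats 729.

Open Wirral only; minimum total cost 729.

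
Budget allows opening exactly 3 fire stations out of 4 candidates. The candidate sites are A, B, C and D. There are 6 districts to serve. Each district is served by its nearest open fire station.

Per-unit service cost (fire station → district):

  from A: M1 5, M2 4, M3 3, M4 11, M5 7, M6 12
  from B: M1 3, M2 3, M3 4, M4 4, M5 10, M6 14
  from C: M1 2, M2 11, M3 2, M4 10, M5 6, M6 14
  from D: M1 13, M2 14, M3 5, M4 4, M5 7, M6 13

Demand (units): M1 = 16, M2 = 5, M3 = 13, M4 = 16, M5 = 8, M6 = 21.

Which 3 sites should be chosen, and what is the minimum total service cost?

With exactly 3 open, each district uses its cheapest among the chosen.
{A, B, C}: M1→C 2·16=32, M2→B 3·5=15, M3→C 2·13=26, M4→B 4·16=64, M5→C 6·8=48, M6→A 12·21=252. Service cost 437.
{A, C, D}: service cost 442
{B, C, D}: service cost 458
Among all 4 size-3 choices, {A, B, C} is lowest.

Choose A, B and C; total service cost 437.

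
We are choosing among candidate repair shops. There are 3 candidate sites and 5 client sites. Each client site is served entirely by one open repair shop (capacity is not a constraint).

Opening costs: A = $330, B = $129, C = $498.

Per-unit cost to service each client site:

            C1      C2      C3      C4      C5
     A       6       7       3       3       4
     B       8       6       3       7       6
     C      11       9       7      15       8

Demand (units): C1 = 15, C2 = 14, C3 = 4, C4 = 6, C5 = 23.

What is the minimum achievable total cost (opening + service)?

Minimum total cost: 525

For any fixed open set, each client site goes to its cheapest open site; total = fixed + service.
{B}: C1→B 8·15=120, C2→B 6·14=84, C3→B 3·4=12, C4→B 7·6=42, C5→B 6·23=138. Service 396; fixed 129; total 525.
{A}: service 310 + fixed 330 = 640
{A, B}: C1→A 6·15=90, C2→B 6·14=84, C3→A 3·4=12, C4→A 3·6=18, C5→A 4·23=92. Service 296; fixed 459; total 755.
{A, B, C}: C1→A 6·15=90, C2→B 6·14=84, C3→A 3·4=12, C4→A 3·6=18, C5→A 4·23=92. Service 296; fixed 957; total 1253.
No other subset beats 525.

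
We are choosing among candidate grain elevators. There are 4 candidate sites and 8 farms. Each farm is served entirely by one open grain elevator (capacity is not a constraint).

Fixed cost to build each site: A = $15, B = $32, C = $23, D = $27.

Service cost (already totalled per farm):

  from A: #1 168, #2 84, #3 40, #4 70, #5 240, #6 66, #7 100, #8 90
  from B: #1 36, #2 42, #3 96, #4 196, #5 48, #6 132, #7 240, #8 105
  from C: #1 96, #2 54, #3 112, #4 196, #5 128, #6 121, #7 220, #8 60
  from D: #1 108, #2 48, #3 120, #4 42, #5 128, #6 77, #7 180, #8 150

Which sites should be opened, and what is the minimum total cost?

For any fixed open set, each farm goes to its cheapest open site; total = fixed + service.
{A, B, C, D}: #1→B 36, #2→B 42, #3→A 40, #4→D 42, #5→B 48, #6→A 66, #7→A 100, #8→C 60. Service 434; fixed 97; total 531.
{A, B, C}: service 462 + fixed 70 = 532
{A, B, D}: #1→B 36, #2→B 42, #3→A 40, #4→D 42, #5→B 48, #6→A 66, #7→A 100, #8→A 90. Service 464; fixed 74; total 538.
{A}: #1→A 168, #2→A 84, #3→A 40, #4→A 70, #5→A 240, #6→A 66, #7→A 100, #8→A 90. Service 858; fixed 15; total 873.
No other subset beats 531.

Open A, B, C and D; minimum total cost 531.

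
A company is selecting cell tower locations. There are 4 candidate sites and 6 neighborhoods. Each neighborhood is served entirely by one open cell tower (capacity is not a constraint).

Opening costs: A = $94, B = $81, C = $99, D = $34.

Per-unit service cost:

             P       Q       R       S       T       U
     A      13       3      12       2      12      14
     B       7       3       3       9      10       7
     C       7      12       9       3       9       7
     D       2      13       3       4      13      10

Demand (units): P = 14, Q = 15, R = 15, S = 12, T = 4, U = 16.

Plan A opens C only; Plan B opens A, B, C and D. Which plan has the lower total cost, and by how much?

Plan A: {C}: P→C 7·14=98, Q→C 12·15=180, R→C 9·15=135, S→C 3·12=36, T→C 9·4=36, U→C 7·16=112. Service 597; fixed 99; total 696.
Plan B: {A, B, C, D}: P→D 2·14=28, Q→A 3·15=45, R→B 3·15=45, S→A 2·12=24, T→C 9·4=36, U→B 7·16=112. Service 290; fixed 308; total 598.
Difference: |696 − 598| = 98.

Plan B is cheaper by 98.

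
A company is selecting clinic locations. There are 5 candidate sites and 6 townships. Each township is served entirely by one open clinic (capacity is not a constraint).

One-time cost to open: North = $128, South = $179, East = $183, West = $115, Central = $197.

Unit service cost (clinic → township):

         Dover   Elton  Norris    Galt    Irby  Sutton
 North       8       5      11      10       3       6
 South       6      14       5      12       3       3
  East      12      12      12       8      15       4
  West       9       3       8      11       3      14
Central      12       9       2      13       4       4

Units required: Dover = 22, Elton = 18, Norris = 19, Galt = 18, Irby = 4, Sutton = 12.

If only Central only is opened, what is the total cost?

Total cost: 959

Each township is assigned to its cheapest site among the open ones.
{Central}: Dover→Central 12·22=264, Elton→Central 9·18=162, Norris→Central 2·19=38, Galt→Central 13·18=234, Irby→Central 4·4=16, Sutton→Central 4·12=48. Service 762; fixed 197; total 959.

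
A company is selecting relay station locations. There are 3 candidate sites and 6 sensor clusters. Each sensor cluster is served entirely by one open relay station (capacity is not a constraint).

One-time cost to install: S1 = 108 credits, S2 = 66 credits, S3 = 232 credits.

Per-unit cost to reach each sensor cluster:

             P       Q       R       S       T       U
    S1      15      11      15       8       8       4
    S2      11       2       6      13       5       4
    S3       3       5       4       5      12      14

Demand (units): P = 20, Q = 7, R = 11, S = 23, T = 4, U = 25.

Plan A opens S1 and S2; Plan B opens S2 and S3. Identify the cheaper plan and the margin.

Plan A: {S1, S2}: P→S2 11·20=220, Q→S2 2·7=14, R→S2 6·11=66, S→S1 8·23=184, T→S2 5·4=20, U→S1 4·25=100. Service 604; fixed 174; total 778.
Plan B: {S2, S3}: P→S3 3·20=60, Q→S2 2·7=14, R→S3 4·11=44, S→S3 5·23=115, T→S2 5·4=20, U→S2 4·25=100. Service 353; fixed 298; total 651.
Difference: |778 − 651| = 127.

Plan B is cheaper by 127.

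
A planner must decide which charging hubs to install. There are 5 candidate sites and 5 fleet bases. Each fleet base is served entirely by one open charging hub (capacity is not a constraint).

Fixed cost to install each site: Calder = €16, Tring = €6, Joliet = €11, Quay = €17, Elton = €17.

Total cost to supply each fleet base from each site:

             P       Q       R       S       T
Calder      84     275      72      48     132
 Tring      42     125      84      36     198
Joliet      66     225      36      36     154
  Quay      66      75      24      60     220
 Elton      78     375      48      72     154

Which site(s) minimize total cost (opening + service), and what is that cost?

Open Calder, Tring and Quay; minimum total cost 348.

For any fixed open set, each fleet base goes to its cheapest open site; total = fixed + service.
{Calder, Tring, Quay}: P→Tring 42, Q→Quay 75, R→Quay 24, S→Tring 36, T→Calder 132. Service 309; fixed 39; total 348.
{Calder, Tring, Joliet, Quay}: service 309 + fixed 50 = 359
{Calder, Tring, Quay, Elton}: service 309 + fixed 56 = 365
{Calder, Tring, Joliet, Quay, Elton}: service 309 + fixed 67 = 376
No other subset beats 348.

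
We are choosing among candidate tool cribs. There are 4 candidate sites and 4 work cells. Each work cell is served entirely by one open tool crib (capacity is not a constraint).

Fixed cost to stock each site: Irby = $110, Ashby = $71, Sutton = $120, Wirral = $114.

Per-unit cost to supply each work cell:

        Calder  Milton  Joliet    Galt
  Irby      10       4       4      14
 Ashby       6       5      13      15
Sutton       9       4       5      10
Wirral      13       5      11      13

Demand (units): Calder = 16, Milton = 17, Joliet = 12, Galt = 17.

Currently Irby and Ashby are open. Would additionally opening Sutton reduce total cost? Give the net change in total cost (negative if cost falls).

Current service cost with {Irby, Ashby}: 450.
Adding Sutton: each work cell re-picks its cheapest; new service cost 382, saving 68.
Extra fixed cost: 120. Net change = 120 − 68 = 52.
(Totals: 631 → 683.)

No — net change +52 (cost rises by 52).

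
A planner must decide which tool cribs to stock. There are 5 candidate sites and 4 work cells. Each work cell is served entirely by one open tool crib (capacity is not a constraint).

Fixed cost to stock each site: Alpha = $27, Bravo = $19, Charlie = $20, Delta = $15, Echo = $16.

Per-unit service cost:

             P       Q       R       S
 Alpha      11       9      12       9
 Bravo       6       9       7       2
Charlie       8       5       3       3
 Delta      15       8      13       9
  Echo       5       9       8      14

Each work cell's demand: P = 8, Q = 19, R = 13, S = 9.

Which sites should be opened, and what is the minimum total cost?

For any fixed open set, each work cell goes to its cheapest open site; total = fixed + service.
{Charlie, Echo}: P→Echo 5·8=40, Q→Charlie 5·19=95, R→Charlie 3·13=39, S→Charlie 3·9=27. Service 201; fixed 36; total 237.
{Bravo, Charlie}: P→Bravo 6·8=48, Q→Charlie 5·19=95, R→Charlie 3·13=39, S→Bravo 2·9=18. Service 200; fixed 39; total 239.
{Charlie}: service 225 + fixed 20 = 245
{Alpha, Bravo, Charlie, Delta, Echo}: P→Echo 5·8=40, Q→Charlie 5·19=95, R→Charlie 3·13=39, S→Bravo 2·9=18. Service 192; fixed 97; total 289.
No other subset beats 237.

Open Charlie and Echo; minimum total cost 237.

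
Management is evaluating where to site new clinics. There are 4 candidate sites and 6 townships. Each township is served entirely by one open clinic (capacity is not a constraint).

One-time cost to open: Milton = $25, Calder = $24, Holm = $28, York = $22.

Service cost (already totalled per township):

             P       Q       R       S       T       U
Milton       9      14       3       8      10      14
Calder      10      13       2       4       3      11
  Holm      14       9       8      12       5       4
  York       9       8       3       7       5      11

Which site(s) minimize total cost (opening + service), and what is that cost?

Open York only; minimum total cost 65.

For any fixed open set, each township goes to its cheapest open site; total = fixed + service.
{York}: P→York 9, Q→York 8, R→York 3, S→York 7, T→York 5, U→York 11. Service 43; fixed 22; total 65.
{Calder}: P→Calder 10, Q→Calder 13, R→Calder 2, S→Calder 4, T→Calder 3, U→Calder 11. Service 43; fixed 24; total 67.
{Holm}: service 52 + fixed 28 = 80
{Milton, Calder, Holm, York}: P→Milton 9, Q→York 8, R→Calder 2, S→Calder 4, T→Calder 3, U→Holm 4. Service 30; fixed 99; total 129.
(All 15 nonempty subsets were checked; York only is lowest.)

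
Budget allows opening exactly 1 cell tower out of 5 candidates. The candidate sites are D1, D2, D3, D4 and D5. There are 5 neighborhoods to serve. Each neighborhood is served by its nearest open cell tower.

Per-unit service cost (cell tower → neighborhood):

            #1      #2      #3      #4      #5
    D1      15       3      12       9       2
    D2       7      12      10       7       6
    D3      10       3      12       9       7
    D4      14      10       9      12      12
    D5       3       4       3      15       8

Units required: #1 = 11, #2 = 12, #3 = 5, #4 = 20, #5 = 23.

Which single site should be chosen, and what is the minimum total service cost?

With exactly 1 open, each neighborhood uses its cheapest among the chosen.
{D1}: #1→D1 15·11=165, #2→D1 3·12=36, #3→D1 12·5=60, #4→D1 9·20=180, #5→D1 2·23=46. Service cost 487.
{D3}: service cost 547
{D2}: service cost 549
Among all 5 size-1 choices, {D1} is lowest.

Choose D1 only; total service cost 487.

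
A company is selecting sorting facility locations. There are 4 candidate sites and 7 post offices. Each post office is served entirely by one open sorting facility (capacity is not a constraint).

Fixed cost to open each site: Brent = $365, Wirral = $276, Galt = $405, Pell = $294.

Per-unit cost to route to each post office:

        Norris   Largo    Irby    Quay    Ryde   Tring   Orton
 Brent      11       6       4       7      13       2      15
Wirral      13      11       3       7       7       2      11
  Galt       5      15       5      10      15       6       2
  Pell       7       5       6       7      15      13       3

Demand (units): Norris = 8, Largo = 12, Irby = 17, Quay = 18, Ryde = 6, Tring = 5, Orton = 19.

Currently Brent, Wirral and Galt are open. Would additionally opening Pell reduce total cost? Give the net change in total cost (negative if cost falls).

Current service cost with {Brent, Wirral, Galt}: 379.
Adding Pell: each post office re-picks its cheapest; new service cost 367, saving 12.
Extra fixed cost: 294. Net change = 294 − 12 = 282.
(Totals: 1425 → 1707.)

No — net change +282 (cost rises by 282).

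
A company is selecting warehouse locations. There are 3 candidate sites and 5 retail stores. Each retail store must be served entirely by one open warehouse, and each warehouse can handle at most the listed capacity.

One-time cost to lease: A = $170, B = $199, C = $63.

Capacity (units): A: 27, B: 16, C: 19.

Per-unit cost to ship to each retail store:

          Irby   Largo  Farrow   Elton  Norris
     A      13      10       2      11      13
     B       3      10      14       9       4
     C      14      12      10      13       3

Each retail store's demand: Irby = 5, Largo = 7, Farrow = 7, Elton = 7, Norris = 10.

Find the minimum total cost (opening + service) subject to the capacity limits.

Minimum total cost: 489

Open {A, C}: Irby→A 13·5=65, Largo→A 10·7=70, Farrow→A 2·7=14, Elton→A 11·7=77, Norris→C 3·10=30.
Loads: A carries 26/27, C carries 10/19. Service 256; fixed 233; total 489.
Next best feasible plan costs 494.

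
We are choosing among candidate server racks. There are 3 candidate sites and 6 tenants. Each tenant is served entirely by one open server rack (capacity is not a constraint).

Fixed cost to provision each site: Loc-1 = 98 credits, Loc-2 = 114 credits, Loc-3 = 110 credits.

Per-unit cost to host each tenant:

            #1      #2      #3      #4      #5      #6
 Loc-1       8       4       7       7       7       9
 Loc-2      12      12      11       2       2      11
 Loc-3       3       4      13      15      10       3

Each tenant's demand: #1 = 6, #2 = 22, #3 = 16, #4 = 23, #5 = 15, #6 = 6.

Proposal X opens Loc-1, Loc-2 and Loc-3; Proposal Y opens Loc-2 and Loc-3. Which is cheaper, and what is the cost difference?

Proposal X: {Loc-1, Loc-2, Loc-3}: #1→Loc-3 3·6=18, #2→Loc-1 4·22=88, #3→Loc-1 7·16=112, #4→Loc-2 2·23=46, #5→Loc-2 2·15=30, #6→Loc-3 3·6=18. Service 312; fixed 322; total 634.
Proposal Y: {Loc-2, Loc-3}: #1→Loc-3 3·6=18, #2→Loc-3 4·22=88, #3→Loc-2 11·16=176, #4→Loc-2 2·23=46, #5→Loc-2 2·15=30, #6→Loc-3 3·6=18. Service 376; fixed 224; total 600.
Difference: |634 − 600| = 34.

Proposal Y is cheaper by 34.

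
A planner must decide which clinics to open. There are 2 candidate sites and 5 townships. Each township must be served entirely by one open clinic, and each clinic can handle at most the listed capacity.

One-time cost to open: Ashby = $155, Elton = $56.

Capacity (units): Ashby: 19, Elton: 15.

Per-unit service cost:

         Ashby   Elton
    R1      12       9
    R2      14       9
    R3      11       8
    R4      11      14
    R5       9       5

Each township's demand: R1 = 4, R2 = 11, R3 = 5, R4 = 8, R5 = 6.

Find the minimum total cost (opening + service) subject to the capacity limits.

Minimum total cost: 543

Open {Ashby, Elton}: R1→Elton 9·4=36, R2→Elton 9·11=99, R3→Ashby 11·5=55, R4→Ashby 11·8=88, R5→Ashby 9·6=54.
Loads: Ashby carries 19/19, Elton carries 15/15. Service 332; fixed 211; total 543.
Next best feasible plan costs 559.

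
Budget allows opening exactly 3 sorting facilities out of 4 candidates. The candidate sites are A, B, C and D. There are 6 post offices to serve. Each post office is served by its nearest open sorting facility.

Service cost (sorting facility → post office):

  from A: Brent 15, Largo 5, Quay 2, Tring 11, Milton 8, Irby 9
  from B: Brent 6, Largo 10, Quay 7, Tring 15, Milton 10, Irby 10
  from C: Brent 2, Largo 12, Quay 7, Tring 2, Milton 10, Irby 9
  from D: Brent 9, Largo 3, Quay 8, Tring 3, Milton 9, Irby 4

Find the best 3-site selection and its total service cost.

Choose A, C and D; total service cost 21.

With exactly 3 open, each post office uses its cheapest among the chosen.
{A, C, D}: Brent→C 2, Largo→D 3, Quay→A 2, Tring→C 2, Milton→A 8, Irby→D 4. Service cost 21.
{A, B, D}: service cost 26
{B, C, D}: service cost 27
Among all 4 size-3 choices, {A, C, D} is lowest.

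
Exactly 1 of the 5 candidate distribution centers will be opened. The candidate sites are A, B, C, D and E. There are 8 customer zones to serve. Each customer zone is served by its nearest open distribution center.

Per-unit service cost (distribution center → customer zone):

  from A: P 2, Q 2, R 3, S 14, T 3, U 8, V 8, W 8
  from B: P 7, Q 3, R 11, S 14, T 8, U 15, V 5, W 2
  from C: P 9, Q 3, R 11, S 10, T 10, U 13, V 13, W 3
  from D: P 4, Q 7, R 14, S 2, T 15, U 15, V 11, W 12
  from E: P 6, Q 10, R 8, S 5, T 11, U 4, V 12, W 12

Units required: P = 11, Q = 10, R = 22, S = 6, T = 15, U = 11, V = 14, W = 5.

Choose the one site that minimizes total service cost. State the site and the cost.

With exactly 1 open, each customer zone uses its cheapest among the chosen.
{A}: P→A 2·11=22, Q→A 2·10=20, R→A 3·22=66, S→A 14·6=84, T→A 3·15=45, U→A 8·11=88, V→A 8·14=112, W→A 8·5=40. Service cost 477.
{B}: service cost 798
{E}: service cost 809
Among all 5 size-1 choices, {A} is lowest.

Choose A only; total service cost 477.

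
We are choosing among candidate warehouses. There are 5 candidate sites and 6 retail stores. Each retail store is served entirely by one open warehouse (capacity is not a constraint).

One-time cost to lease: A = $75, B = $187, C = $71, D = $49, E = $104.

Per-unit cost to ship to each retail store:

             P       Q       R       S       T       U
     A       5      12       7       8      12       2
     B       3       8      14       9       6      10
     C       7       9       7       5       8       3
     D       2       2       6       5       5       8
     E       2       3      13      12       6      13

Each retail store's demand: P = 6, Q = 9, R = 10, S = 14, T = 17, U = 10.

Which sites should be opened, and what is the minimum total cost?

For any fixed open set, each retail store goes to its cheapest open site; total = fixed + service.
{D}: P→D 2·6=12, Q→D 2·9=18, R→D 6·10=60, S→D 5·14=70, T→D 5·17=85, U→D 8·10=80. Service 325; fixed 49; total 374.
{A, D}: P→D 2·6=12, Q→D 2·9=18, R→D 6·10=60, S→D 5·14=70, T→D 5·17=85, U→A 2·10=20. Service 265; fixed 124; total 389.
{C, D}: P→D 2·6=12, Q→D 2·9=18, R→D 6·10=60, S→C 5·14=70, T→D 5·17=85, U→C 3·10=30. Service 275; fixed 120; total 395.
{A, B, C, D, E}: P→D 2·6=12, Q→D 2·9=18, R→D 6·10=60, S→C 5·14=70, T→D 5·17=85, U→A 2·10=20. Service 265; fixed 486; total 751.
No other subset beats 374.

Open D only; minimum total cost 374.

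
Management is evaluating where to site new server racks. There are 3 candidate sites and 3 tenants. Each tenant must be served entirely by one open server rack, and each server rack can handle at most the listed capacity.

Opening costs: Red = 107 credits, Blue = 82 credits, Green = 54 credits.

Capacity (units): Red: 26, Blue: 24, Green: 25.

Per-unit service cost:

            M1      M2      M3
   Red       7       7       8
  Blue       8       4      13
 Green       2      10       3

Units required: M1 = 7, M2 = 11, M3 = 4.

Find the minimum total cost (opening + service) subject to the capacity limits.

Minimum total cost: 190

Open {Green}: M1→Green 2·7=14, M2→Green 10·11=110, M3→Green 3·4=12.
Loads: Green carries 22/25. Service 136; fixed 54; total 190.
Next best feasible plan costs 206.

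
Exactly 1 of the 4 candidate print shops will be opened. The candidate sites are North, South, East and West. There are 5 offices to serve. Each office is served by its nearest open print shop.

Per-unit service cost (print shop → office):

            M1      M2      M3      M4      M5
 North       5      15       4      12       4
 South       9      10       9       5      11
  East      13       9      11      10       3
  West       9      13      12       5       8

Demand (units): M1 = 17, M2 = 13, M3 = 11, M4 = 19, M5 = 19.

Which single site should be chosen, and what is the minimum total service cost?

Choose North only; total service cost 628.

With exactly 1 open, each office uses its cheapest among the chosen.
{North}: M1→North 5·17=85, M2→North 15·13=195, M3→North 4·11=44, M4→North 12·19=228, M5→North 4·19=76. Service cost 628.
{South}: service cost 686
{West}: service cost 701
Among all 4 size-1 choices, {North} is lowest.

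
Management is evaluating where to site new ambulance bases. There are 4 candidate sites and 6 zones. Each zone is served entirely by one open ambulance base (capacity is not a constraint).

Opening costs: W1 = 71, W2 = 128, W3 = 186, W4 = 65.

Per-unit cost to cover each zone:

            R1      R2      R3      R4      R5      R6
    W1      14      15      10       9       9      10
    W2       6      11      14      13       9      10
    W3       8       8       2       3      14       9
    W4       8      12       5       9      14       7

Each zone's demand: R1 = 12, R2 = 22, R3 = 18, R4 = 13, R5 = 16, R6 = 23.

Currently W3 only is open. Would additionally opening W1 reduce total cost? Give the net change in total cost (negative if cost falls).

Current service cost with {W3}: 778.
Adding W1: each zone re-picks its cheapest; new service cost 698, saving 80.
Extra fixed cost: 71. Net change = 71 − 80 = -9.
(Totals: 964 → 955.)

Yes — net change −9 (cost falls by 9).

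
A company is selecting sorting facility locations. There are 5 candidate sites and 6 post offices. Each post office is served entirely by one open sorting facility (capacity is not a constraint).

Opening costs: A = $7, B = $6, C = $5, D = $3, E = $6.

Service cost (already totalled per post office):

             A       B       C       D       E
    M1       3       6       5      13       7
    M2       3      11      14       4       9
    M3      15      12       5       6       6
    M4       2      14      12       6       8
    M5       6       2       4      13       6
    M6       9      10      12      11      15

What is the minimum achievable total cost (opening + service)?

For any fixed open set, each post office goes to its cheapest open site; total = fixed + service.
{A, C}: M1→A 3, M2→A 3, M3→C 5, M4→A 2, M5→C 4, M6→A 9. Service 26; fixed 12; total 38.
{A, D}: M1→A 3, M2→A 3, M3→D 6, M4→A 2, M5→A 6, M6→A 9. Service 29; fixed 10; total 39.
{A, B, D}: service 25 + fixed 16 = 41
{A, B, C, D, E}: service 24 + fixed 27 = 51
No other subset beats 38.

Minimum total cost: 38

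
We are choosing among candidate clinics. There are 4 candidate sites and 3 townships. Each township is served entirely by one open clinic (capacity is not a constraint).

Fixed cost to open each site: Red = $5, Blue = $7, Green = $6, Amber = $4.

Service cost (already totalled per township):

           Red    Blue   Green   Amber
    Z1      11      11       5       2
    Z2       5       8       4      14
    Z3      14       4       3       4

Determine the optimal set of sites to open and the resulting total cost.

For any fixed open set, each township goes to its cheapest open site; total = fixed + service.
{Green}: Z1→Green 5, Z2→Green 4, Z3→Green 3. Service 12; fixed 6; total 18.
{Green, Amber}: Z1→Amber 2, Z2→Green 4, Z3→Green 3. Service 9; fixed 10; total 19.
{Red, Amber}: Z1→Amber 2, Z2→Red 5, Z3→Amber 4. Service 11; fixed 9; total 20.
{Red, Blue, Green, Amber}: Z1→Amber 2, Z2→Green 4, Z3→Green 3. Service 9; fixed 22; total 31.
(All 15 nonempty subsets were checked; Green only is lowest.)

Open Green only; minimum total cost 18.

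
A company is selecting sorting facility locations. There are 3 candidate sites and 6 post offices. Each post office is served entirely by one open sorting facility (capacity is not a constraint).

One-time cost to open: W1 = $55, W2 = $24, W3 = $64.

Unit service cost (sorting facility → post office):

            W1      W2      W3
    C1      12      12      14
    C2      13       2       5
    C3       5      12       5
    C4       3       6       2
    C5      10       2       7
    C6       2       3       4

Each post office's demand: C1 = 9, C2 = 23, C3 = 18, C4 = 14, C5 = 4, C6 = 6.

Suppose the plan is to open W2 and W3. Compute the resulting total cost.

Total cost: 386

Each post office is assigned to its cheapest site among the open ones.
{W2, W3}: C1→W2 12·9=108, C2→W2 2·23=46, C3→W3 5·18=90, C4→W3 2·14=28, C5→W2 2·4=8, C6→W2 3·6=18. Service 298; fixed 88; total 386.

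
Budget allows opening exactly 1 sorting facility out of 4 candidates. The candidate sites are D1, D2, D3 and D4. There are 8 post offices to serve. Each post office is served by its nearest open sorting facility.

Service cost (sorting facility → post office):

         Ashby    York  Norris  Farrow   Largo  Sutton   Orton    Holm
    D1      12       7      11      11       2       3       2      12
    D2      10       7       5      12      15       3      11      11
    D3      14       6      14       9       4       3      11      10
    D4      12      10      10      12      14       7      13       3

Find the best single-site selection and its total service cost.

With exactly 1 open, each post office uses its cheapest among the chosen.
{D1}: Ashby→D1 12, York→D1 7, Norris→D1 11, Farrow→D1 11, Largo→D1 2, Sutton→D1 3, Orton→D1 2, Holm→D1 12. Service cost 60.
{D3}: service cost 71
{D2}: service cost 74
Among all 4 size-1 choices, {D1} is lowest.

Choose D1 only; total service cost 60.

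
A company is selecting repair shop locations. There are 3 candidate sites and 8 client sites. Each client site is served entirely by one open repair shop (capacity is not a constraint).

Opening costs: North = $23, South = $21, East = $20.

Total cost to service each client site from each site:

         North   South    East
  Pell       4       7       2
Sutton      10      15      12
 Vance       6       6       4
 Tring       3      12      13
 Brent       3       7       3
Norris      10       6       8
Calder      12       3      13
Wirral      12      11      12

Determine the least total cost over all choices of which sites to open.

For any fixed open set, each client site goes to its cheapest open site; total = fixed + service.
{North}: Pell→North 4, Sutton→North 10, Vance→North 6, Tring→North 3, Brent→North 3, Norris→North 10, Calder→North 12, Wirral→North 12. Service 60; fixed 23; total 83.
{East}: Pell→East 2, Sutton→East 12, Vance→East 4, Tring→East 13, Brent→East 3, Norris→East 8, Calder→East 13, Wirral→East 12. Service 67; fixed 20; total 87.
{South}: Pell→South 7, Sutton→South 15, Vance→South 6, Tring→South 12, Brent→South 7, Norris→South 6, Calder→South 3, Wirral→South 11. Service 67; fixed 21; total 88.
{North, South, East}: service 42 + fixed 64 = 106
No other subset beats 83.

Minimum total cost: 83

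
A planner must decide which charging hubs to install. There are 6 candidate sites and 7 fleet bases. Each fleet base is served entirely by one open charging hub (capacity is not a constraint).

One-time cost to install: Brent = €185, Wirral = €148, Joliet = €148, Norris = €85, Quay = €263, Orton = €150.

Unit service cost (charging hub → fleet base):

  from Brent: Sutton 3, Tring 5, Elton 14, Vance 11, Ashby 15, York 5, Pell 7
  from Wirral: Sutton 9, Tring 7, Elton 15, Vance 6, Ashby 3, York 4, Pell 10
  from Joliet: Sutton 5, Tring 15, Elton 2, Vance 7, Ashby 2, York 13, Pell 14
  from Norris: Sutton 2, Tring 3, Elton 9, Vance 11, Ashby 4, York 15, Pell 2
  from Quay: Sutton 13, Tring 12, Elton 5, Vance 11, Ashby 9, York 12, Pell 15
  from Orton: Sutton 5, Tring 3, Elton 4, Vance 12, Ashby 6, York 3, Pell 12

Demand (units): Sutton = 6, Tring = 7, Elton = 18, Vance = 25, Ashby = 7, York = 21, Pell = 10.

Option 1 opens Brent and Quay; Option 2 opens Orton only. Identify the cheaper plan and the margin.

Option 2 is cheaper by 306.

Option 1: {Brent, Quay}: Sutton→Brent 3·6=18, Tring→Brent 5·7=35, Elton→Quay 5·18=90, Vance→Brent 11·25=275, Ashby→Quay 9·7=63, York→Brent 5·21=105, Pell→Brent 7·10=70. Service 656; fixed 448; total 1104.
Option 2: {Orton}: Sutton→Orton 5·6=30, Tring→Orton 3·7=21, Elton→Orton 4·18=72, Vance→Orton 12·25=300, Ashby→Orton 6·7=42, York→Orton 3·21=63, Pell→Orton 12·10=120. Service 648; fixed 150; total 798.
Difference: |1104 − 798| = 306.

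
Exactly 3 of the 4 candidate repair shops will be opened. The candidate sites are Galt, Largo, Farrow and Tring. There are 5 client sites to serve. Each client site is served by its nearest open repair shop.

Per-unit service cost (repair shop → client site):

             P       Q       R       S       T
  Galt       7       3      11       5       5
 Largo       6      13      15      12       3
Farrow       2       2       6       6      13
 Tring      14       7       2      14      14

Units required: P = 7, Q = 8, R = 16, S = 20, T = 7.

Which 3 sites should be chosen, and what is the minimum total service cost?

Choose Galt, Farrow and Tring; total service cost 197.

With exactly 3 open, each client site uses its cheapest among the chosen.
{Galt, Farrow, Tring}: P→Farrow 2·7=14, Q→Farrow 2·8=16, R→Tring 2·16=32, S→Galt 5·20=100, T→Galt 5·7=35. Service cost 197.
{Largo, Farrow, Tring}: service cost 203
{Galt, Largo, Tring}: service cost 219
Among all 4 size-3 choices, {Galt, Farrow, Tring} is lowest.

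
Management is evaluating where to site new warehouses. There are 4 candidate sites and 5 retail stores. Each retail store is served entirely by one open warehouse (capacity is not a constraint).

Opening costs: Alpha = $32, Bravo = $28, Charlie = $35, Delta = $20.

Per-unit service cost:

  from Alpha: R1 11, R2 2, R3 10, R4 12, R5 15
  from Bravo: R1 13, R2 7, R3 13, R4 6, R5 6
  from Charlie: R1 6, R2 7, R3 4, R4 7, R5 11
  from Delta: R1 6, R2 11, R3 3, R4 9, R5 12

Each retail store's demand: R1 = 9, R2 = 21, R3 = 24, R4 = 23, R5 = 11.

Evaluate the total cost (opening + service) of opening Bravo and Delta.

Each retail store is assigned to its cheapest site among the open ones.
{Bravo, Delta}: R1→Delta 6·9=54, R2→Bravo 7·21=147, R3→Delta 3·24=72, R4→Bravo 6·23=138, R5→Bravo 6·11=66. Service 477; fixed 48; total 525.

Total cost: 525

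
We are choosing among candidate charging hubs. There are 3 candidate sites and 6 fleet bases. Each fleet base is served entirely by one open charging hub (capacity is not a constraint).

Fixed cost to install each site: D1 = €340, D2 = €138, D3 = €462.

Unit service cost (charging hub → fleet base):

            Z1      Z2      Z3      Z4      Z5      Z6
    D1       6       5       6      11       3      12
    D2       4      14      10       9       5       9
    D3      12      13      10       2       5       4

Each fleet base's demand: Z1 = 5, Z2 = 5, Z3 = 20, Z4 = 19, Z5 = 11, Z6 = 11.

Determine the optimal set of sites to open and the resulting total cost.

For any fixed open set, each fleet base goes to its cheapest open site; total = fixed + service.
{D2}: Z1→D2 4·5=20, Z2→D2 14·5=70, Z3→D2 10·20=200, Z4→D2 9·19=171, Z5→D2 5·11=55, Z6→D2 9·11=99. Service 615; fixed 138; total 753.
{D1}: service 549 + fixed 340 = 889
{D3}: service 462 + fixed 462 = 924
{D1, D2, D3}: Z1→D2 4·5=20, Z2→D1 5·5=25, Z3→D1 6·20=120, Z4→D3 2·19=38, Z5→D1 3·11=33, Z6→D3 4·11=44. Service 280; fixed 940; total 1220.
No other subset beats 753.

Open D2 only; minimum total cost 753.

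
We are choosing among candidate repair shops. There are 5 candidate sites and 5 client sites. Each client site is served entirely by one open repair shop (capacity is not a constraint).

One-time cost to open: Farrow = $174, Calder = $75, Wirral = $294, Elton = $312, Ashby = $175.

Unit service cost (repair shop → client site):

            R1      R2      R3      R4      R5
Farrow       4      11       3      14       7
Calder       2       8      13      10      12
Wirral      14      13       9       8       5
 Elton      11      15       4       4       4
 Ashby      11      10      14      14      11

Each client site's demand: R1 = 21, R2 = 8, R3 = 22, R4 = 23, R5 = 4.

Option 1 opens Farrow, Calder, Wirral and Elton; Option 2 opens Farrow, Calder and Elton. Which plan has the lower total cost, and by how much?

Option 2 is cheaper by 294.

Option 1: {Farrow, Calder, Wirral, Elton}: R1→Calder 2·21=42, R2→Calder 8·8=64, R3→Farrow 3·22=66, R4→Elton 4·23=92, R5→Elton 4·4=16. Service 280; fixed 855; total 1135.
Option 2: {Farrow, Calder, Elton}: R1→Calder 2·21=42, R2→Calder 8·8=64, R3→Farrow 3·22=66, R4→Elton 4·23=92, R5→Elton 4·4=16. Service 280; fixed 561; total 841.
Difference: |1135 − 841| = 294.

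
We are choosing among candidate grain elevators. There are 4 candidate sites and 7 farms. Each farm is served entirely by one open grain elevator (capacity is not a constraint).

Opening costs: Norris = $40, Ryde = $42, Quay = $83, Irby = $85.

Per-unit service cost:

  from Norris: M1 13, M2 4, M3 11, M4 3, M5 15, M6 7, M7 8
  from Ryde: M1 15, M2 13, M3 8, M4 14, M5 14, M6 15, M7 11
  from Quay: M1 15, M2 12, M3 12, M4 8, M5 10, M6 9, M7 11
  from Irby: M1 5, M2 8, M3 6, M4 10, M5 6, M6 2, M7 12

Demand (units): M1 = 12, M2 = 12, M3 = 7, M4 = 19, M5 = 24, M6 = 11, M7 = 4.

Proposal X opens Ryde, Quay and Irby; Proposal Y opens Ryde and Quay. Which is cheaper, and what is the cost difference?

Proposal X is cheaper by 270.

Proposal X: {Ryde, Quay, Irby}: M1→Irby 5·12=60, M2→Irby 8·12=96, M3→Irby 6·7=42, M4→Quay 8·19=152, M5→Irby 6·24=144, M6→Irby 2·11=22, M7→Ryde 11·4=44. Service 560; fixed 210; total 770.
Proposal Y: {Ryde, Quay}: M1→Ryde 15·12=180, M2→Quay 12·12=144, M3→Ryde 8·7=56, M4→Quay 8·19=152, M5→Quay 10·24=240, M6→Quay 9·11=99, M7→Ryde 11·4=44. Service 915; fixed 125; total 1040.
Difference: |770 − 1040| = 270.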